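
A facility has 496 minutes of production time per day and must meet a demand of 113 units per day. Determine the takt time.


Formula: Takt Time = Available Production Time / Customer Demand
Takt = 496 min/day / 113 units/day
Takt = 4.39 min/unit

4.39 min/unit


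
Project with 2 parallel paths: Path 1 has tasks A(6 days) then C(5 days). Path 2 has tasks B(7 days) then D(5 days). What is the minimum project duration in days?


Path 1 = 6 + 5 = 11 days
Path 2 = 7 + 5 = 12 days
Duration = max(11, 12) = 12 days

12 days


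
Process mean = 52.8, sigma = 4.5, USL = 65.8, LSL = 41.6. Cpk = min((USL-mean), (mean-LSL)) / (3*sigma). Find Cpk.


Cpu = (65.8 - 52.8) / (3 * 4.5) = 0.96
Cpl = (52.8 - 41.6) / (3 * 4.5) = 0.83
Cpk = min(0.96, 0.83) = 0.83

0.83


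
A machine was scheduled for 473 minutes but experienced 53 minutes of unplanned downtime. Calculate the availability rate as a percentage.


Formula: Availability = (Planned Time - Downtime) / Planned Time * 100
Uptime = 473 - 53 = 420 min
Availability = 420 / 473 * 100 = 88.8%

88.8%


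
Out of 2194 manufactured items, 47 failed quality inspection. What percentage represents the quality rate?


Formula: Quality Rate = Good Pieces / Total Pieces * 100
Good pieces = 2194 - 47 = 2147
QR = 2147 / 2194 * 100 = 97.9%

97.9%


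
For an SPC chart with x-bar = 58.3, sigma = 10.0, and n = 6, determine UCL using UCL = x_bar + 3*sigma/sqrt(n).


UCL = 58.3 + 3 * 10.0 / sqrt(6)

70.55


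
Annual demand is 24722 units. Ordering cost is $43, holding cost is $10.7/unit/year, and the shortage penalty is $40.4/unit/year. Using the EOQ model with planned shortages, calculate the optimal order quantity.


Formula: EOQ* = sqrt(2DS/H) * sqrt((H+P)/P)
Base EOQ = sqrt(2*24722*43/10.7) = 445.76 units
Correction = sqrt((10.7+40.4)/40.4) = 1.12466
EOQ* = 445.76 * 1.12466 = 501.3 units

501.3 units


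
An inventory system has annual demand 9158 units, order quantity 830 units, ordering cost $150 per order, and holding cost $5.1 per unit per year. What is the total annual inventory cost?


TC = 9158/830 * 150 + 830/2 * 5.1

$3771.56


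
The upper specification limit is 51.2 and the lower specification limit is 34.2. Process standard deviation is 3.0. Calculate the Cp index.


Cp = (51.2 - 34.2) / (6 * 3.0)

0.94


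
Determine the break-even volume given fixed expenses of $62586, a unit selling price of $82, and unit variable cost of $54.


Formula: BEQ = Fixed Costs / (Price - Variable Cost)
Contribution margin = $82 - $54 = $28/unit
BEQ = ceil($62586 / $28/unit) = ceil(2235.21) = 2236 units

2236 units


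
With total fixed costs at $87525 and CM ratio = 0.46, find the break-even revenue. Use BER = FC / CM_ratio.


Formula: BER = Fixed Costs / Contribution Margin Ratio
BER = $87525 / 0.46
BER = $190271.74 (to the nearest cent)

$190271.74


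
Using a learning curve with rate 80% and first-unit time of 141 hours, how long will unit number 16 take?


Formula: T_n = T_1 * (learning_rate)^(log2(n)) where learning_rate = rate/100
Doublings = log2(16) = 4
T_n = 141 * 0.8^4
T_n = 141 * 0.4096 = 57.8 hours

57.8 hours


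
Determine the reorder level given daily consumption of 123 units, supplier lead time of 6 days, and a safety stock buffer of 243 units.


Formula: ROP = (Daily Demand * Lead Time) + Safety Stock
Demand during lead time = 123 * 6 = 738 units
ROP = 738 + 243 = 981 units

981 units


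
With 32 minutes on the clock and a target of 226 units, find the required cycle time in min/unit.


Formula: CT = Available Time / Number of Units
CT = 32 min / 226 units
CT = 0.14 min/unit

0.14 min/unit


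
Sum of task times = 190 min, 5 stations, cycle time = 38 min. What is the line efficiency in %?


Formula: Efficiency = Sum of Task Times / (N_stations * CT) * 100
Total station capacity = 5 stations * 38 min = 190 min
Efficiency = 190 / 190 * 100 = 100.0%

100.0%


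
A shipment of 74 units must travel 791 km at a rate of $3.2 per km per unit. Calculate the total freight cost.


TC = dist * cost * units = 791 * 3.2 * 74 = $187308.80

$187308.80


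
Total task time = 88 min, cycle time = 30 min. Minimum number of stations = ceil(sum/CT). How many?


Formula: N_min = ceil(Sum of Task Times / Cycle Time)
N_min = ceil(88 min / 30 min) = ceil(2.9333)
N_min = 3 stations

3


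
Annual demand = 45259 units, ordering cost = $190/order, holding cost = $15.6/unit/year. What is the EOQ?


Formula: EOQ = sqrt(2 * D * S / H)
Numerator: 2 * 45259 * 190 = 17198420
2DS/H = 17198420 / 15.6 = 1102462.8
EOQ = sqrt(1102462.8) = 1050.0 units

1050.0 units


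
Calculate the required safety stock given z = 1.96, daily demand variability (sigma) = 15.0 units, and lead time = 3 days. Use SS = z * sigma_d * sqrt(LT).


Formula: SS = z * sigma_d * sqrt(LT)
sqrt(LT) = sqrt(3) = 1.7321
SS = 1.96 * 15.0 * 1.7321
SS = 50.9 units

50.9 units


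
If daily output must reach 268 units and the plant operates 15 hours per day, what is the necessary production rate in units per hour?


Formula: Production Rate = Daily Demand / Available Hours
Rate = 268 units/day / 15 hours/day
Rate = 17.9 units/hour

17.9 units/hour


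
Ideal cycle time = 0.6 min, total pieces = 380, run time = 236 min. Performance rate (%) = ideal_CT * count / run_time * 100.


Formula: Performance = (Ideal CT * Total Count) / Run Time * 100
Ideal output time = 0.6 * 380 = 228.0 min
Performance = 228.0 / 236 * 100 = 96.6%

96.6%


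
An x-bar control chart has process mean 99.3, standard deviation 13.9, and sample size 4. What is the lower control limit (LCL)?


LCL = 99.3 - 3 * 13.9 / sqrt(4)

78.45


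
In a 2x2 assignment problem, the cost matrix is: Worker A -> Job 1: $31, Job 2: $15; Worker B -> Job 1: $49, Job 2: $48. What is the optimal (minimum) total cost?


Option 1: A->1 + B->2 = $31 + $48 = $79
Option 2: A->2 + B->1 = $15 + $49 = $64
Min cost = min($79, $64) = $64

$64


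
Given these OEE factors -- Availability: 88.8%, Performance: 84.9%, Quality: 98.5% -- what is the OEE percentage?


Formula: OEE = Availability * Performance * Quality / 10000
A * P = 88.8% * 84.9% / 100 = 75.39%
OEE = 75.39% * 98.5% / 100 = 74.3%

74.3%


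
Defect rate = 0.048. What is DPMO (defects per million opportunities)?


DPMO = defect_rate * 1000000 = 0.048 * 1000000

48000


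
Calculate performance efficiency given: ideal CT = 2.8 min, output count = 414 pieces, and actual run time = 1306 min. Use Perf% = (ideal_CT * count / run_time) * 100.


Formula: Performance = (Ideal CT * Total Count) / Run Time * 100
Ideal output time = 2.8 * 414 = 1159.2 min
Performance = 1159.2 / 1306 * 100 = 88.8%

88.8%


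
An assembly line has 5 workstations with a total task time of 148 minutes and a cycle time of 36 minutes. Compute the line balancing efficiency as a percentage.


Formula: Efficiency = Sum of Task Times / (N_stations * CT) * 100
Total station capacity = 5 stations * 36 min = 180 min
Efficiency = 148 / 180 * 100 = 82.2%

82.2%


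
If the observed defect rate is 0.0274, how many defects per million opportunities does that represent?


DPMO = defect_rate * 1000000 = 0.0274 * 1000000

27400


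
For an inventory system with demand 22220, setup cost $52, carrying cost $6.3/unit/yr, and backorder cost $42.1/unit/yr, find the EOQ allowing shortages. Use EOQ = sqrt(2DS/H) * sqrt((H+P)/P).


Formula: EOQ* = sqrt(2DS/H) * sqrt((H+P)/P)
Base EOQ = sqrt(2*22220*52/6.3) = 605.65 units
Correction = sqrt((6.3+42.1)/42.1) = 1.07221
EOQ* = 605.65 * 1.07221 = 649.4 units

649.4 units


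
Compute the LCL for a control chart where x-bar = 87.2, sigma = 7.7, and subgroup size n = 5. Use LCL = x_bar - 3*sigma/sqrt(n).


LCL = 87.2 - 3 * 7.7 / sqrt(5)

76.87


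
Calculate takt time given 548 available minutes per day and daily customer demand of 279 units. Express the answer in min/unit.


Formula: Takt Time = Available Production Time / Customer Demand
Takt = 548 min/day / 279 units/day
Takt = 1.96 min/unit

1.96 min/unit


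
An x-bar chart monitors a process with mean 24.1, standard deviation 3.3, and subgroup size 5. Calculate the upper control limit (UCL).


UCL = 24.1 + 3 * 3.3 / sqrt(5)

28.53


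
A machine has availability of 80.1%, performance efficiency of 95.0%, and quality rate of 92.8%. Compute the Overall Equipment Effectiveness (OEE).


Formula: OEE = Availability * Performance * Quality / 10000
A * P = 80.1% * 95.0% / 100 = 76.1%
OEE = 76.1% * 92.8% / 100 = 70.6%

70.6%


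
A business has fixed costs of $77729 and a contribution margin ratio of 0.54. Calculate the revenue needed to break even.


Formula: BER = Fixed Costs / Contribution Margin Ratio
BER = $77729 / 0.54
BER = $143942.59 (to the nearest cent)

$143942.59


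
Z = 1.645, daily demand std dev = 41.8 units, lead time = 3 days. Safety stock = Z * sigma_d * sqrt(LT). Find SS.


Formula: SS = z * sigma_d * sqrt(LT)
sqrt(LT) = sqrt(3) = 1.7321
SS = 1.645 * 41.8 * 1.7321
SS = 119.1 units

119.1 units


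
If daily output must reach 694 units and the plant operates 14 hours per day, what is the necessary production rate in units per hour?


Formula: Production Rate = Daily Demand / Available Hours
Rate = 694 units/day / 14 hours/day
Rate = 49.6 units/hour

49.6 units/hour


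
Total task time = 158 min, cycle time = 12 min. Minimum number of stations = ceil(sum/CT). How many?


Formula: N_min = ceil(Sum of Task Times / Cycle Time)
N_min = ceil(158 min / 12 min) = ceil(13.1667)
N_min = 14 stations

14


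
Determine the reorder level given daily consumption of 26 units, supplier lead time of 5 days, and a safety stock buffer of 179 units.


Formula: ROP = (Daily Demand * Lead Time) + Safety Stock
Demand during lead time = 26 * 5 = 130 units
ROP = 130 + 179 = 309 units

309 units


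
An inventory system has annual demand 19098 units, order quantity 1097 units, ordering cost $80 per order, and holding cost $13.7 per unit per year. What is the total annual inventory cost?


TC = 19098/1097 * 80 + 1097/2 * 13.7

$8907.19


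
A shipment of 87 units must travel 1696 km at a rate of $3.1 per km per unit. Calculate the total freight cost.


TC = dist * cost * units = 1696 * 3.1 * 87 = $457411.20

$457411.20


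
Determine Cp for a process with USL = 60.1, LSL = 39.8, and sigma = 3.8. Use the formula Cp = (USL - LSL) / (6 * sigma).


Cp = (60.1 - 39.8) / (6 * 3.8)

0.89


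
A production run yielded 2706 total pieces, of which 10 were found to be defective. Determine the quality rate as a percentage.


Formula: Quality Rate = Good Pieces / Total Pieces * 100
Good pieces = 2706 - 10 = 2696
QR = 2696 / 2706 * 100 = 99.6%

99.6%


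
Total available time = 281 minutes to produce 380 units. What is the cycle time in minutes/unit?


Formula: CT = Available Time / Number of Units
CT = 281 min / 380 units
CT = 0.74 min/unit

0.74 min/unit


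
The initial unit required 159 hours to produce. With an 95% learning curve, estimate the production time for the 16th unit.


Formula: T_n = T_1 * (learning_rate)^(log2(n)) where learning_rate = rate/100
Doublings = log2(16) = 4
T_n = 159 * 0.95^4
T_n = 159 * 0.8145 = 129.5 hours

129.5 hours


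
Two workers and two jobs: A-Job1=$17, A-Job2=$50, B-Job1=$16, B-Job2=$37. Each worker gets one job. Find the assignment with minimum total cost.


Option 1: A->1 + B->2 = $17 + $37 = $54
Option 2: A->2 + B->1 = $50 + $16 = $66
Min cost = min($54, $66) = $54

$54


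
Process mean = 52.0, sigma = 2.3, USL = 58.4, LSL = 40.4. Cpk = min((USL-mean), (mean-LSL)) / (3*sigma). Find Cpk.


Cpu = (58.4 - 52.0) / (3 * 2.3) = 0.93
Cpl = (52.0 - 40.4) / (3 * 2.3) = 1.68
Cpk = min(0.93, 1.68) = 0.93

0.93


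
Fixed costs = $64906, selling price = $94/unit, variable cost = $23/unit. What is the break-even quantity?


Formula: BEQ = Fixed Costs / (Price - Variable Cost)
Contribution margin = $94 - $23 = $71/unit
BEQ = ceil($64906 / $71/unit) = ceil(914.17) = 915 units

915 units


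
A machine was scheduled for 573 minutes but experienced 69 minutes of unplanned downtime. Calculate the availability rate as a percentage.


Formula: Availability = (Planned Time - Downtime) / Planned Time * 100
Uptime = 573 - 69 = 504 min
Availability = 504 / 573 * 100 = 88.0%

88.0%


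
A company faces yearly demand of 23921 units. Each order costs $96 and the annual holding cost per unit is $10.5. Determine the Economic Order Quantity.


Formula: EOQ = sqrt(2 * D * S / H)
Numerator: 2 * 23921 * 96 = 4592832
2DS/H = 4592832 / 10.5 = 437412.6
EOQ = sqrt(437412.6) = 661.4 units

661.4 units


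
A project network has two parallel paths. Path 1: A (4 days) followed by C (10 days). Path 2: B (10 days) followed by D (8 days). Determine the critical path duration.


Path 1 = 4 + 10 = 14 days
Path 2 = 10 + 8 = 18 days
Duration = max(14, 18) = 18 days

18 days


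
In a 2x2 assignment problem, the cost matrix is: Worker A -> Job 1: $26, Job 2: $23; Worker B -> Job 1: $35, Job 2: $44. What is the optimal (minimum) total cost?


Option 1: A->1 + B->2 = $26 + $44 = $70
Option 2: A->2 + B->1 = $23 + $35 = $58
Min cost = min($70, $58) = $58

$58


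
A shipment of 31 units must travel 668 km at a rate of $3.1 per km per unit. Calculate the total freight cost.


TC = dist * cost * units = 668 * 3.1 * 31 = $64194.80

$64194.80


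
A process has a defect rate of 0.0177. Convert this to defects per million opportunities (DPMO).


DPMO = defect_rate * 1000000 = 0.0177 * 1000000

17700


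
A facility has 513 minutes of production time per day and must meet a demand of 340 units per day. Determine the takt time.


Formula: Takt Time = Available Production Time / Customer Demand
Takt = 513 min/day / 340 units/day
Takt = 1.51 min/unit

1.51 min/unit


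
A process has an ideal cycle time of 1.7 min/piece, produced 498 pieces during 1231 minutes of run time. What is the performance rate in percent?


Formula: Performance = (Ideal CT * Total Count) / Run Time * 100
Ideal output time = 1.7 * 498 = 846.6 min
Performance = 846.6 / 1231 * 100 = 68.8%

68.8%


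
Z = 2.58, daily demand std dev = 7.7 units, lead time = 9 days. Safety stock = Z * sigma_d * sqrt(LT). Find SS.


Formula: SS = z * sigma_d * sqrt(LT)
sqrt(LT) = sqrt(9) = 3.0
SS = 2.58 * 7.7 * 3.0
SS = 59.6 units

59.6 units


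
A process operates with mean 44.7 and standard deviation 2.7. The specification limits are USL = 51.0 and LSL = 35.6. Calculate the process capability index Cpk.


Cpu = (51.0 - 44.7) / (3 * 2.7) = 0.78
Cpl = (44.7 - 35.6) / (3 * 2.7) = 1.12
Cpk = min(0.78, 1.12) = 0.78

0.78


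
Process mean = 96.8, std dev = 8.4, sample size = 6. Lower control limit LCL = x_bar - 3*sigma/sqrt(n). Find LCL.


LCL = 96.8 - 3 * 8.4 / sqrt(6)

86.51


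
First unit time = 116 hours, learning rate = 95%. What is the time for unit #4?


Formula: T_n = T_1 * (learning_rate)^(log2(n)) where learning_rate = rate/100
Doublings = log2(4) = 2
T_n = 116 * 0.95^2
T_n = 116 * 0.9025 = 104.7 hours

104.7 hours


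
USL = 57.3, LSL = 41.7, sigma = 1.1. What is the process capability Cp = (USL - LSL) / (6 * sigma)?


Cp = (57.3 - 41.7) / (6 * 1.1)

2.36


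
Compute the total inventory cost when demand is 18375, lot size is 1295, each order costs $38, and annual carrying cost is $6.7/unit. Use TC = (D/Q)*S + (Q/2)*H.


TC = 18375/1295 * 38 + 1295/2 * 6.7

$4877.44


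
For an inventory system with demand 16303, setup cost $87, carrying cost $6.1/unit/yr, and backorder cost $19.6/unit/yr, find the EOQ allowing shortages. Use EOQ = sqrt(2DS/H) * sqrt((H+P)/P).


Formula: EOQ* = sqrt(2DS/H) * sqrt((H+P)/P)
Base EOQ = sqrt(2*16303*87/6.1) = 681.94 units
Correction = sqrt((6.1+19.6)/19.6) = 1.14509
EOQ* = 681.94 * 1.14509 = 780.9 units

780.9 units


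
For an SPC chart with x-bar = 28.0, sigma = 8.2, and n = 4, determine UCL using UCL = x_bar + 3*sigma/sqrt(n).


UCL = 28.0 + 3 * 8.2 / sqrt(4)

40.3


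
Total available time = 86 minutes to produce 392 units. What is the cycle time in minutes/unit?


Formula: CT = Available Time / Number of Units
CT = 86 min / 392 units
CT = 0.22 min/unit

0.22 min/unit


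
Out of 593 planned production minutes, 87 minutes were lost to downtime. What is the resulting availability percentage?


Formula: Availability = (Planned Time - Downtime) / Planned Time * 100
Uptime = 593 - 87 = 506 min
Availability = 506 / 593 * 100 = 85.3%

85.3%


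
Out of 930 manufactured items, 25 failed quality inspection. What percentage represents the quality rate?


Formula: Quality Rate = Good Pieces / Total Pieces * 100
Good pieces = 930 - 25 = 905
QR = 905 / 930 * 100 = 97.3%

97.3%


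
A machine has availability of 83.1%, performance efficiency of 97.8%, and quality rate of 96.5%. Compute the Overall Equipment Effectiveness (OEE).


Formula: OEE = Availability * Performance * Quality / 10000
A * P = 83.1% * 97.8% / 100 = 81.27%
OEE = 81.27% * 96.5% / 100 = 78.4%

78.4%


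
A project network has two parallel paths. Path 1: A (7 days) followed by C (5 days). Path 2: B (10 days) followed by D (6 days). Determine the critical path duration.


Path 1 = 7 + 5 = 12 days
Path 2 = 10 + 6 = 16 days
Duration = max(12, 16) = 16 days

16 days


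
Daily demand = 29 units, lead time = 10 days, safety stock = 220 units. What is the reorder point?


Formula: ROP = (Daily Demand * Lead Time) + Safety Stock
Demand during lead time = 29 * 10 = 290 units
ROP = 290 + 220 = 510 units

510 units


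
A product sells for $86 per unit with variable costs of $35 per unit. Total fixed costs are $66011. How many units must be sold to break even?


Formula: BEQ = Fixed Costs / (Price - Variable Cost)
Contribution margin = $86 - $35 = $51/unit
BEQ = ceil($66011 / $51/unit) = ceil(1294.33) = 1295 units

1295 units


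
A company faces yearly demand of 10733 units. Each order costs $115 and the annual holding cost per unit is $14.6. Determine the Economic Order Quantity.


Formula: EOQ = sqrt(2 * D * S / H)
Numerator: 2 * 10733 * 115 = 2468590
2DS/H = 2468590 / 14.6 = 169081.5
EOQ = sqrt(169081.5) = 411.2 units

411.2 units


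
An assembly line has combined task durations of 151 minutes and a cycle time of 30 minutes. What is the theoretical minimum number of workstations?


Formula: N_min = ceil(Sum of Task Times / Cycle Time)
N_min = ceil(151 min / 30 min) = ceil(5.0333)
N_min = 6 stations

6


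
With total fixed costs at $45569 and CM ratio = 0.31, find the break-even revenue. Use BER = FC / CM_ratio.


Formula: BER = Fixed Costs / Contribution Margin Ratio
BER = $45569 / 0.31
BER = $146996.77 (to the nearest cent)

$146996.77


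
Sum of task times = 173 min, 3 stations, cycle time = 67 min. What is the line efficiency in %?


Formula: Efficiency = Sum of Task Times / (N_stations * CT) * 100
Total station capacity = 3 stations * 67 min = 201 min
Efficiency = 173 / 201 * 100 = 86.1%

86.1%


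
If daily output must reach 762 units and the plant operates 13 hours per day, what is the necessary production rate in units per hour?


Formula: Production Rate = Daily Demand / Available Hours
Rate = 762 units/day / 13 hours/day
Rate = 58.6 units/hour

58.6 units/hour


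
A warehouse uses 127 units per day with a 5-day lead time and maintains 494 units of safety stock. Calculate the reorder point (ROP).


Formula: ROP = (Daily Demand * Lead Time) + Safety Stock
Demand during lead time = 127 * 5 = 635 units
ROP = 635 + 494 = 1129 units

1129 units


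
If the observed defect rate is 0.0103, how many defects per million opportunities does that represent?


DPMO = defect_rate * 1000000 = 0.0103 * 1000000

10300


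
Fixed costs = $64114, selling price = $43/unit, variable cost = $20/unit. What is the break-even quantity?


Formula: BEQ = Fixed Costs / (Price - Variable Cost)
Contribution margin = $43 - $20 = $23/unit
BEQ = ceil($64114 / $23/unit) = ceil(2787.57) = 2788 units

2788 units


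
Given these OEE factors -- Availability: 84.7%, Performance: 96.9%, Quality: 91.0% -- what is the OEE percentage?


Formula: OEE = Availability * Performance * Quality / 10000
A * P = 84.7% * 96.9% / 100 = 82.07%
OEE = 82.07% * 91.0% / 100 = 74.7%

74.7%


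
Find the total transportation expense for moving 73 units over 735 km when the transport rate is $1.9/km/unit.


TC = dist * cost * units = 735 * 1.9 * 73 = $101944.50

$101944.50


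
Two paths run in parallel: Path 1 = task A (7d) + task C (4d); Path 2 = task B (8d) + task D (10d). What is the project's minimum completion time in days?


Path 1 = 7 + 4 = 11 days
Path 2 = 8 + 10 = 18 days
Duration = max(11, 18) = 18 days

18 days


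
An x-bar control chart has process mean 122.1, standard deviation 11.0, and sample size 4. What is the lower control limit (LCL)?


LCL = 122.1 - 3 * 11.0 / sqrt(4)

105.6


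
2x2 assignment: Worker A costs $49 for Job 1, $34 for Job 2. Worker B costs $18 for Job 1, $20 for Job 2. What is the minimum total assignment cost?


Option 1: A->1 + B->2 = $49 + $20 = $69
Option 2: A->2 + B->1 = $34 + $18 = $52
Min cost = min($69, $52) = $52

$52


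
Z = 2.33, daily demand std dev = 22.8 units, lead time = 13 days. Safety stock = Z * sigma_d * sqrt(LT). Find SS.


Formula: SS = z * sigma_d * sqrt(LT)
sqrt(LT) = sqrt(13) = 3.6056
SS = 2.33 * 22.8 * 3.6056
SS = 191.5 units

191.5 units


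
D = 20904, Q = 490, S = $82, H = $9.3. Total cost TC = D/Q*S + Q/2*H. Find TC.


TC = 20904/490 * 82 + 490/2 * 9.3

$5776.72


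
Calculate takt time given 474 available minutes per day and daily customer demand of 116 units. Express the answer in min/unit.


Formula: Takt Time = Available Production Time / Customer Demand
Takt = 474 min/day / 116 units/day
Takt = 4.09 min/unit

4.09 min/unit


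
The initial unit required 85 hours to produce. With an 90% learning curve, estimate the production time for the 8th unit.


Formula: T_n = T_1 * (learning_rate)^(log2(n)) where learning_rate = rate/100
Doublings = log2(8) = 3
T_n = 85 * 0.9^3
T_n = 85 * 0.729 = 62.0 hours

62.0 hours


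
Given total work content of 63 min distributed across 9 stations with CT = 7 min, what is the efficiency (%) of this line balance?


Formula: Efficiency = Sum of Task Times / (N_stations * CT) * 100
Total station capacity = 9 stations * 7 min = 63 min
Efficiency = 63 / 63 * 100 = 100.0%

100.0%


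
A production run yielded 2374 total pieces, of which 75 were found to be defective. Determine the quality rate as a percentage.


Formula: Quality Rate = Good Pieces / Total Pieces * 100
Good pieces = 2374 - 75 = 2299
QR = 2299 / 2374 * 100 = 96.8%

96.8%


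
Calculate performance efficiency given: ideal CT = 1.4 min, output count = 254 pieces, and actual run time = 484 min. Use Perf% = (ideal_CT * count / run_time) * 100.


Formula: Performance = (Ideal CT * Total Count) / Run Time * 100
Ideal output time = 1.4 * 254 = 355.6 min
Performance = 355.6 / 484 * 100 = 73.5%

73.5%


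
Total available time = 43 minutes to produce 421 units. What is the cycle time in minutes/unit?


Formula: CT = Available Time / Number of Units
CT = 43 min / 421 units
CT = 0.1 min/unit

0.1 min/unit


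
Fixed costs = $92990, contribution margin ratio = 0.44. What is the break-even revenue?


Formula: BER = Fixed Costs / Contribution Margin Ratio
BER = $92990 / 0.44
BER = $211340.91 (to the nearest cent)

$211340.91


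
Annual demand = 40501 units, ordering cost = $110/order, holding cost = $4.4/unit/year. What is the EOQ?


Formula: EOQ = sqrt(2 * D * S / H)
Numerator: 2 * 40501 * 110 = 8910220
2DS/H = 8910220 / 4.4 = 2025050.0
EOQ = sqrt(2025050.0) = 1423.0 units

1423.0 units


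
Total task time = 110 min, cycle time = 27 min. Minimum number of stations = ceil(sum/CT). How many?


Formula: N_min = ceil(Sum of Task Times / Cycle Time)
N_min = ceil(110 min / 27 min) = ceil(4.0741)
N_min = 5 stations

5


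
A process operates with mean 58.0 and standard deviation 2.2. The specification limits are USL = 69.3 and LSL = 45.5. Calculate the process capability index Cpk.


Cpu = (69.3 - 58.0) / (3 * 2.2) = 1.71
Cpl = (58.0 - 45.5) / (3 * 2.2) = 1.89
Cpk = min(1.71, 1.89) = 1.71

1.71


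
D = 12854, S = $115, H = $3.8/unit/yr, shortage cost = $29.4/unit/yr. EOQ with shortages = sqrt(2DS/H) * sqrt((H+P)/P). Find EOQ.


Formula: EOQ* = sqrt(2DS/H) * sqrt((H+P)/P)
Base EOQ = sqrt(2*12854*115/3.8) = 882.05 units
Correction = sqrt((3.8+29.4)/29.4) = 1.06266
EOQ* = 882.05 * 1.06266 = 937.3 units

937.3 units


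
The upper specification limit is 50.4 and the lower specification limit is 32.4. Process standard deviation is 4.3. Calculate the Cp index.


Cp = (50.4 - 32.4) / (6 * 4.3)

0.7


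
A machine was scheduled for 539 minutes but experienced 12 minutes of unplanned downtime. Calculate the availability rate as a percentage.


Formula: Availability = (Planned Time - Downtime) / Planned Time * 100
Uptime = 539 - 12 = 527 min
Availability = 527 / 539 * 100 = 97.8%

97.8%


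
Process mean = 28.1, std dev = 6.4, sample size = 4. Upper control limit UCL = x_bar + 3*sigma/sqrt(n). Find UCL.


UCL = 28.1 + 3 * 6.4 / sqrt(4)

37.7


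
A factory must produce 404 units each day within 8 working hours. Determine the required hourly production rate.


Formula: Production Rate = Daily Demand / Available Hours
Rate = 404 units/day / 8 hours/day
Rate = 50.5 units/hour

50.5 units/hour


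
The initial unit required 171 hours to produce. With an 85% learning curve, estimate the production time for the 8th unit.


Formula: T_n = T_1 * (learning_rate)^(log2(n)) where learning_rate = rate/100
Doublings = log2(8) = 3
T_n = 171 * 0.85^3
T_n = 171 * 0.6141 = 105.0 hours

105.0 hours


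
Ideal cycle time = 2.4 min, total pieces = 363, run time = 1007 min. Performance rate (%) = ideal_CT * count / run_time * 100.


Formula: Performance = (Ideal CT * Total Count) / Run Time * 100
Ideal output time = 2.4 * 363 = 871.2 min
Performance = 871.2 / 1007 * 100 = 86.5%

86.5%


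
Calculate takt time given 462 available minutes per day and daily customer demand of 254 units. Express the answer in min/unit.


Formula: Takt Time = Available Production Time / Customer Demand
Takt = 462 min/day / 254 units/day
Takt = 1.82 min/unit

1.82 min/unit


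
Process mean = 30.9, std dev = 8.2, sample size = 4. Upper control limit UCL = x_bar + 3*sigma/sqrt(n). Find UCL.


UCL = 30.9 + 3 * 8.2 / sqrt(4)

43.2


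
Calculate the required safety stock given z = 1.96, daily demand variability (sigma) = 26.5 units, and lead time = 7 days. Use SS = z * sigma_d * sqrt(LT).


Formula: SS = z * sigma_d * sqrt(LT)
sqrt(LT) = sqrt(7) = 2.6458
SS = 1.96 * 26.5 * 2.6458
SS = 137.4 units

137.4 units


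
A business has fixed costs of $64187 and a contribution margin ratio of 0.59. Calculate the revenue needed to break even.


Formula: BER = Fixed Costs / Contribution Margin Ratio
BER = $64187 / 0.59
BER = $108791.53 (to the nearest cent)

$108791.53


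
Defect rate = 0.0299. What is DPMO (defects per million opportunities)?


DPMO = defect_rate * 1000000 = 0.0299 * 1000000

29900


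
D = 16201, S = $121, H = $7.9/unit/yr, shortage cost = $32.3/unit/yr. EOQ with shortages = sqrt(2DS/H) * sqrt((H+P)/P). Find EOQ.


Formula: EOQ* = sqrt(2DS/H) * sqrt((H+P)/P)
Base EOQ = sqrt(2*16201*121/7.9) = 704.47 units
Correction = sqrt((7.9+32.3)/32.3) = 1.11561
EOQ* = 704.47 * 1.11561 = 785.9 units

785.9 units


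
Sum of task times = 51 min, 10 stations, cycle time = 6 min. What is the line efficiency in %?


Formula: Efficiency = Sum of Task Times / (N_stations * CT) * 100
Total station capacity = 10 stations * 6 min = 60 min
Efficiency = 51 / 60 * 100 = 85.0%

85.0%


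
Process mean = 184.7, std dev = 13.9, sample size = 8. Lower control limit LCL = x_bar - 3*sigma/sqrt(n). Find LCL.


LCL = 184.7 - 3 * 13.9 / sqrt(8)

169.96


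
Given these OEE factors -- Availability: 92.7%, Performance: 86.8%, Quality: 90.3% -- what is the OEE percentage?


Formula: OEE = Availability * Performance * Quality / 10000
A * P = 92.7% * 86.8% / 100 = 80.46%
OEE = 80.46% * 90.3% / 100 = 72.7%

72.7%


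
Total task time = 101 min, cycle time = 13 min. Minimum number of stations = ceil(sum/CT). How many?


Formula: N_min = ceil(Sum of Task Times / Cycle Time)
N_min = ceil(101 min / 13 min) = ceil(7.7692)
N_min = 8 stations

8


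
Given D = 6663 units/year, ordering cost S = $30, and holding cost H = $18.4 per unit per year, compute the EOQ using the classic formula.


Formula: EOQ = sqrt(2 * D * S / H)
Numerator: 2 * 6663 * 30 = 399780
2DS/H = 399780 / 18.4 = 21727.2
EOQ = sqrt(21727.2) = 147.4 units

147.4 units


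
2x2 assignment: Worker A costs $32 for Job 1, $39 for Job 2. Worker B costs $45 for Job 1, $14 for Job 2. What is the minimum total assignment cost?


Option 1: A->1 + B->2 = $32 + $14 = $46
Option 2: A->2 + B->1 = $39 + $45 = $84
Min cost = min($46, $84) = $46

$46


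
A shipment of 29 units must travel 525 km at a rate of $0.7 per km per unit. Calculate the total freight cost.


TC = dist * cost * units = 525 * 0.7 * 29 = $10657.50

$10657.50


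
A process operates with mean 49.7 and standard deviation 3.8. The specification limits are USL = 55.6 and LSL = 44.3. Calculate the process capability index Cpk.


Cpu = (55.6 - 49.7) / (3 * 3.8) = 0.52
Cpl = (49.7 - 44.3) / (3 * 3.8) = 0.47
Cpk = min(0.52, 0.47) = 0.47

0.47


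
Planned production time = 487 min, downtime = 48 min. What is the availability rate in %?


Formula: Availability = (Planned Time - Downtime) / Planned Time * 100
Uptime = 487 - 48 = 439 min
Availability = 439 / 487 * 100 = 90.1%

90.1%


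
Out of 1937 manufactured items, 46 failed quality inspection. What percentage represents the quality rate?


Formula: Quality Rate = Good Pieces / Total Pieces * 100
Good pieces = 1937 - 46 = 1891
QR = 1891 / 1937 * 100 = 97.6%

97.6%


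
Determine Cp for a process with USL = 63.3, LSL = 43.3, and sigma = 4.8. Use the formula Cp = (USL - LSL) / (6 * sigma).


Cp = (63.3 - 43.3) / (6 * 4.8)

0.69


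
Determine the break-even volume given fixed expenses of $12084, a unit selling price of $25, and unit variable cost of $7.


Formula: BEQ = Fixed Costs / (Price - Variable Cost)
Contribution margin = $25 - $7 = $18/unit
BEQ = ceil($12084 / $18/unit) = ceil(671.33) = 672 units

672 units


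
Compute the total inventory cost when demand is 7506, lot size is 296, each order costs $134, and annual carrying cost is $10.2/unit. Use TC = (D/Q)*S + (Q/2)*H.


TC = 7506/296 * 134 + 296/2 * 10.2

$4907.59


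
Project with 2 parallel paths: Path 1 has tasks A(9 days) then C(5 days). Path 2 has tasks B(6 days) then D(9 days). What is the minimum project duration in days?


Path 1 = 9 + 5 = 14 days
Path 2 = 6 + 9 = 15 days
Duration = max(14, 15) = 15 days

15 days


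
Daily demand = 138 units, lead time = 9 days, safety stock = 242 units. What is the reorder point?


Formula: ROP = (Daily Demand * Lead Time) + Safety Stock
Demand during lead time = 138 * 9 = 1242 units
ROP = 1242 + 242 = 1484 units

1484 units


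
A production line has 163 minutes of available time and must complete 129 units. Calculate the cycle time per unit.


Formula: CT = Available Time / Number of Units
CT = 163 min / 129 units
CT = 1.26 min/unit

1.26 min/unit


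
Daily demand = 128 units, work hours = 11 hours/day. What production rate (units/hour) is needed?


Formula: Production Rate = Daily Demand / Available Hours
Rate = 128 units/day / 11 hours/day
Rate = 11.6 units/hour

11.6 units/hour


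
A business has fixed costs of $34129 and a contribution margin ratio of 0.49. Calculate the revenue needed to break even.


Formula: BER = Fixed Costs / Contribution Margin Ratio
BER = $34129 / 0.49
BER = $69651.02 (to the nearest cent)

$69651.02


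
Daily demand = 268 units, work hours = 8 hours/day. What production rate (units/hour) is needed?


Formula: Production Rate = Daily Demand / Available Hours
Rate = 268 units/day / 8 hours/day
Rate = 33.5 units/hour

33.5 units/hour


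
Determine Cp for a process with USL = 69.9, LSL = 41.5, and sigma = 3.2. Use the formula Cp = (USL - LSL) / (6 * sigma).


Cp = (69.9 - 41.5) / (6 * 3.2)

1.48


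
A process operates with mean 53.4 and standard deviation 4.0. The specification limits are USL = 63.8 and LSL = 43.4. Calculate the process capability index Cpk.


Cpu = (63.8 - 53.4) / (3 * 4.0) = 0.87
Cpl = (53.4 - 43.4) / (3 * 4.0) = 0.83
Cpk = min(0.87, 0.83) = 0.83

0.83


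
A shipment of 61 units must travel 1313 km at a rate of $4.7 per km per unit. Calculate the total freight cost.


TC = dist * cost * units = 1313 * 4.7 * 61 = $376437.10

$376437.10


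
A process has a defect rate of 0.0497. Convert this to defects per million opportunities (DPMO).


DPMO = defect_rate * 1000000 = 0.0497 * 1000000

49700


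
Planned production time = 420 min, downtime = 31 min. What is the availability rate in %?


Formula: Availability = (Planned Time - Downtime) / Planned Time * 100
Uptime = 420 - 31 = 389 min
Availability = 389 / 420 * 100 = 92.6%

92.6%


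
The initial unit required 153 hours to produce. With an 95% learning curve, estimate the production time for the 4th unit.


Formula: T_n = T_1 * (learning_rate)^(log2(n)) where learning_rate = rate/100
Doublings = log2(4) = 2
T_n = 153 * 0.95^2
T_n = 153 * 0.9025 = 138.1 hours

138.1 hours


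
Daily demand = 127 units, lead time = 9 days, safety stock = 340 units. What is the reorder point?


Formula: ROP = (Daily Demand * Lead Time) + Safety Stock
Demand during lead time = 127 * 9 = 1143 units
ROP = 1143 + 340 = 1483 units

1483 units


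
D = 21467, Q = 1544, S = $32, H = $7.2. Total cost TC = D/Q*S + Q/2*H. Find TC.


TC = 21467/1544 * 32 + 1544/2 * 7.2

$6003.31


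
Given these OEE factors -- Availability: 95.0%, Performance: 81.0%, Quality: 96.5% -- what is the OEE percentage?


Formula: OEE = Availability * Performance * Quality / 10000
A * P = 95.0% * 81.0% / 100 = 76.95%
OEE = 76.95% * 96.5% / 100 = 74.3%

74.3%


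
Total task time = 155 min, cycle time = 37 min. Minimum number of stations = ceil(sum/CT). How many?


Formula: N_min = ceil(Sum of Task Times / Cycle Time)
N_min = ceil(155 min / 37 min) = ceil(4.1892)
N_min = 5 stations

5


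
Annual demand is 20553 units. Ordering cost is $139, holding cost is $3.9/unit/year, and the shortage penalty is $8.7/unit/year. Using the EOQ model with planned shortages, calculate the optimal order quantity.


Formula: EOQ* = sqrt(2DS/H) * sqrt((H+P)/P)
Base EOQ = sqrt(2*20553*139/3.9) = 1210.4 units
Correction = sqrt((3.9+8.7)/8.7) = 1.20344
EOQ* = 1210.4 * 1.20344 = 1456.6 units

1456.6 units


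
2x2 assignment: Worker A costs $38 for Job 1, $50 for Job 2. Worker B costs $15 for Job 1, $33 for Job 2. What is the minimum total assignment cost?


Option 1: A->1 + B->2 = $38 + $33 = $71
Option 2: A->2 + B->1 = $50 + $15 = $65
Min cost = min($71, $65) = $65

$65


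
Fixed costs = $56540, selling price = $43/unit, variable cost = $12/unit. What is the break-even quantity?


Formula: BEQ = Fixed Costs / (Price - Variable Cost)
Contribution margin = $43 - $12 = $31/unit
BEQ = ceil($56540 / $31/unit) = ceil(1823.87) = 1824 units

1824 units


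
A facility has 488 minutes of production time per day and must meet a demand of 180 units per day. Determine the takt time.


Formula: Takt Time = Available Production Time / Customer Demand
Takt = 488 min/day / 180 units/day
Takt = 2.71 min/unit

2.71 min/unit


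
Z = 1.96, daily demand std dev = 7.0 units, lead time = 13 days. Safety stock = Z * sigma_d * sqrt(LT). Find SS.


Formula: SS = z * sigma_d * sqrt(LT)
sqrt(LT) = sqrt(13) = 3.6056
SS = 1.96 * 7.0 * 3.6056
SS = 49.5 units

49.5 units


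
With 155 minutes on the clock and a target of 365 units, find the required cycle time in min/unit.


Formula: CT = Available Time / Number of Units
CT = 155 min / 365 units
CT = 0.42 min/unit

0.42 min/unit


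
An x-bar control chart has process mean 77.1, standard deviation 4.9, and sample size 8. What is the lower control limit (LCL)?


LCL = 77.1 - 3 * 4.9 / sqrt(8)

71.9


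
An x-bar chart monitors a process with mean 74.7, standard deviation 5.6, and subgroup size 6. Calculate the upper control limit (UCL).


UCL = 74.7 + 3 * 5.6 / sqrt(6)

81.56


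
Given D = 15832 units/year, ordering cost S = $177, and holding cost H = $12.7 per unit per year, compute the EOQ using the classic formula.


Formula: EOQ = sqrt(2 * D * S / H)
Numerator: 2 * 15832 * 177 = 5604528
2DS/H = 5604528 / 12.7 = 441301.4
EOQ = sqrt(441301.4) = 664.3 units

664.3 units


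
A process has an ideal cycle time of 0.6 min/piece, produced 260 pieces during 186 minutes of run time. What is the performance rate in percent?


Formula: Performance = (Ideal CT * Total Count) / Run Time * 100
Ideal output time = 0.6 * 260 = 156.0 min
Performance = 156.0 / 186 * 100 = 83.9%

83.9%


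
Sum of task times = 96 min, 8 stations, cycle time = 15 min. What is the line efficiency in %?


Formula: Efficiency = Sum of Task Times / (N_stations * CT) * 100
Total station capacity = 8 stations * 15 min = 120 min
Efficiency = 96 / 120 * 100 = 80.0%

80.0%


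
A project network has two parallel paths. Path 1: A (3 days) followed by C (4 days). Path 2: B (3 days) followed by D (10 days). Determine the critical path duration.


Path 1 = 3 + 4 = 7 days
Path 2 = 3 + 10 = 13 days
Duration = max(7, 13) = 13 days

13 days


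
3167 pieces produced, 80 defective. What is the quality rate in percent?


Formula: Quality Rate = Good Pieces / Total Pieces * 100
Good pieces = 3167 - 80 = 3087
QR = 3087 / 3167 * 100 = 97.5%

97.5%


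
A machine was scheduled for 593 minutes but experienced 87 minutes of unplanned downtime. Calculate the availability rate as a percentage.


Formula: Availability = (Planned Time - Downtime) / Planned Time * 100
Uptime = 593 - 87 = 506 min
Availability = 506 / 593 * 100 = 85.3%

85.3%


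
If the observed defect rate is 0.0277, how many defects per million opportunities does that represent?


DPMO = defect_rate * 1000000 = 0.0277 * 1000000

27700


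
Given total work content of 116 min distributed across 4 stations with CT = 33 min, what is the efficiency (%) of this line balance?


Formula: Efficiency = Sum of Task Times / (N_stations * CT) * 100
Total station capacity = 4 stations * 33 min = 132 min
Efficiency = 116 / 132 * 100 = 87.9%

87.9%


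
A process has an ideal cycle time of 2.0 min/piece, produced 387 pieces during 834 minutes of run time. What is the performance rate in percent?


Formula: Performance = (Ideal CT * Total Count) / Run Time * 100
Ideal output time = 2.0 * 387 = 774.0 min
Performance = 774.0 / 834 * 100 = 92.8%

92.8%


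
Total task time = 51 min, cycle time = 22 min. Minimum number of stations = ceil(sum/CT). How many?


Formula: N_min = ceil(Sum of Task Times / Cycle Time)
N_min = ceil(51 min / 22 min) = ceil(2.3182)
N_min = 3 stations

3


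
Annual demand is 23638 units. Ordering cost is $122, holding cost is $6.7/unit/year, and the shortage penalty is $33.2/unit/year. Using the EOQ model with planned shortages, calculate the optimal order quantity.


Formula: EOQ* = sqrt(2DS/H) * sqrt((H+P)/P)
Base EOQ = sqrt(2*23638*122/6.7) = 927.82 units
Correction = sqrt((6.7+33.2)/33.2) = 1.09627
EOQ* = 927.82 * 1.09627 = 1017.1 units

1017.1 units
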